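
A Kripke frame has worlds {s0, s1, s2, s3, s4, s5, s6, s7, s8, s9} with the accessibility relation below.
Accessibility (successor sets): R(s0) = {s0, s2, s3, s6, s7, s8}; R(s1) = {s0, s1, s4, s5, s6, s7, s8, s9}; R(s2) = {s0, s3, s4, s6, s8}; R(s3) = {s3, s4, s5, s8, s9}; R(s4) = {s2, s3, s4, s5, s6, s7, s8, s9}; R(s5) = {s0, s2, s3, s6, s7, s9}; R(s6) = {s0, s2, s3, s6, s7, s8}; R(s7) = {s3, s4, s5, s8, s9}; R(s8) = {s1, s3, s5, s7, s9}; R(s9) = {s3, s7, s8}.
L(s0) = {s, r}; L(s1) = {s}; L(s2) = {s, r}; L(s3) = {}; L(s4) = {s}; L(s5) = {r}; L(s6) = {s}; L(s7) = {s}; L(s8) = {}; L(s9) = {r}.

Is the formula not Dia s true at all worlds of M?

Let φ = not Dia s. Evaluate φ at each world:
  s0 (successors {s0, s2, s3, s6, s7, s8}): φ is false.
  s1 (successors {s0, s1, s4, s5, s6, s7, s8, s9}): φ is false.
  s2 (successors {s0, s3, s4, s6, s8}): φ is false.
  s3 (successors {s3, s4, s5, s8, s9}): φ is false.
  s4 (successors {s2, s3, s4, s5, s6, s7, s8, s9}): φ is false.
  s5 (successors {s0, s2, s3, s6, s7, s9}): φ is false.
  s6 (successors {s0, s2, s3, s6, s7, s8}): φ is false.
  s7 (successors {s3, s4, s5, s8, s9}): φ is false.
  s8 (successors {s1, s3, s5, s7, s9}): φ is false.
  s9 (successors {s3, s7, s8}): φ is false.
Detail at s0 (counterexample):
  At s0: Dia s is true, so not Dia s is false.
    At s0: Dia s requires s at some successor in {s0, s2, s3, s6, s7, s8}.
      s holds at s0, so Dia s is true at s0.

No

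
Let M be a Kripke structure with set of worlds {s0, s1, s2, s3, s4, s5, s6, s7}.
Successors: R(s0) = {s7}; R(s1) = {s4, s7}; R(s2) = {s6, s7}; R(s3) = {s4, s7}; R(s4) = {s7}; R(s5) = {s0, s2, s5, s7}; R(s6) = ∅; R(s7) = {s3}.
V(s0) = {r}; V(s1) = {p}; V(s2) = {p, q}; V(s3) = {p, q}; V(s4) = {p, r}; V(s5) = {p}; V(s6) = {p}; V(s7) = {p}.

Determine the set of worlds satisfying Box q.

Let φ = Box q. Evaluate φ at each world:
  s0 (successors {s7}): φ is false.
  s1 (successors {s4, s7}): φ is false.
  s2 (successors {s6, s7}): φ is false.
  s3 (successors {s4, s7}): φ is false.
  s4 (successors {s7}): φ is false.
  s5 (successors {s0, s2, s5, s7}): φ is false.
  s6 (successors ∅): φ is true.
  s7 (successors {s3}): φ is true.
For instance, at s4:
  At s4: Box q requires q at every successor {s7}.
    q fails at s7, so Box q is false at s4.
Satisfying worlds: {s6, s7}

s6, s7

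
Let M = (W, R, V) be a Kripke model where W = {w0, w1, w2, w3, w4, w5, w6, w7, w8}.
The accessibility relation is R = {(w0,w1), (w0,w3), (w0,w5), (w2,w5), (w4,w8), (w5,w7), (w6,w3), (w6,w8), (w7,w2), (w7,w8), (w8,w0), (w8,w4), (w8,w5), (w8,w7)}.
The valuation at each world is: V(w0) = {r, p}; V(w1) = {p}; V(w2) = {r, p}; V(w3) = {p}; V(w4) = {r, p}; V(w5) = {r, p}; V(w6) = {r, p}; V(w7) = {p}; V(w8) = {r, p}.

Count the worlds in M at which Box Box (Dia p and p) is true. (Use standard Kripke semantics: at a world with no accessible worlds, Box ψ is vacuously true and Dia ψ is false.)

8

Let φ = Box Box (Dia p and p). Evaluate φ at each world:
  w0 (successors {w1, w3, w5}): φ is true.
  w1 (successors ∅): φ is true.
  w2 (successors {w5}): φ is true.
  w3 (successors ∅): φ is true.
  w4 (successors {w8}): φ is true.
  w5 (successors {w7}): φ is true.
  w6 (successors {w3, w8}): φ is true.
  w7 (successors {w2, w8}): φ is true.
  w8 (successors {w0, w4, w5, w7}): φ is false.
For instance, at w2:
  At w2: Box Box (Dia p and p) requires Box (Dia p and p) at every successor {w5}.
      At w5: Box (Dia p and p) requires Dia p and p at every successor {w7}.
        At w7: Dia p and p is true.
      So Box (Dia p and p) is true at w5.
  So Box Box (Dia p and p) is true at w2.
Satisfying worlds: {w0, w1, w2, w3, w4, w5, w6, w7}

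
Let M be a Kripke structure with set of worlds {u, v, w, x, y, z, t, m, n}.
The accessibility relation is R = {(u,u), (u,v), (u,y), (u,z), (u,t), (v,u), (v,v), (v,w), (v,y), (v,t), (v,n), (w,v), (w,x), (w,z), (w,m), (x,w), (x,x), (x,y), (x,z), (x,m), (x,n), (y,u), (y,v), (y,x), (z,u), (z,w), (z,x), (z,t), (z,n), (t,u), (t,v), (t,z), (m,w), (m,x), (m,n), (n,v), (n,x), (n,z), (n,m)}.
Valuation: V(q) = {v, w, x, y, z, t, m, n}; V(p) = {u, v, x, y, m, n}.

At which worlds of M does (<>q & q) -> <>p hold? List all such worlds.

u, v, w, x, y, z, t, m, n

Recall that <>ψ holds at a world iff ψ holds at some accessible world.
Let φ = (<>q & q) -> <>p. Evaluate φ at each world:
  u (successors {u, v, y, z, t}): φ is true.
  v (successors {u, v, w, y, t, n}): φ is true.
  w (successors {v, x, z, m}): φ is true.
  x (successors {w, x, y, z, m, n}): φ is true.
  y (successors {u, v, x}): φ is true.
  z (successors {u, w, x, t, n}): φ is true.
  t (successors {u, v, z}): φ is true.
  m (successors {w, x, n}): φ is true.
  n (successors {v, x, z, m}): φ is true.
For instance, at y:
  At y: <>q & q is true, <>p is true, so (<>q & q) -> <>p is true.
    At y: <>q is true, q is true, so <>q & q is true.
      At y: <>q requires q at some successor in {u, v, x}.
        q holds at v, so <>q is true at y.
    At y: <>p requires p at some successor in {u, v, x}.
      p holds at u, so <>p is true at y.
Satisfying worlds: {u, v, w, x, y, z, t, m, n}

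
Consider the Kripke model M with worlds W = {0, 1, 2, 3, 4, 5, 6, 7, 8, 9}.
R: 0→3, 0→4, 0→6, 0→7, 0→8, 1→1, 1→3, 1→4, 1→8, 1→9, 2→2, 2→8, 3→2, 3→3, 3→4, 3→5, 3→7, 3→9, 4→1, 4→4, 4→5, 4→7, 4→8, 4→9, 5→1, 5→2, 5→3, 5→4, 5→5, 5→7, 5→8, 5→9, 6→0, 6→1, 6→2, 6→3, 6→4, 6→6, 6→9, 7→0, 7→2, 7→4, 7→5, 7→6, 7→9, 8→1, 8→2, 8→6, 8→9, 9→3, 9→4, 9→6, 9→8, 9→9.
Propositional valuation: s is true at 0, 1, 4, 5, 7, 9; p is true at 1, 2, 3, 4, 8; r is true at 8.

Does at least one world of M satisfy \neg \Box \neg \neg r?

Let φ = \neg \Box \neg \neg r. Evaluate φ at each world:
  0 (successors {3, 4, 6, 7, 8}): φ is true.
  1 (successors {1, 3, 4, 8, 9}): φ is true.
  2 (successors {2, 8}): φ is true.
  3 (successors {2, 3, 4, 5, 7, 9}): φ is true.
  4 (successors {1, 4, 5, 7, 8, 9}): φ is true.
  5 (successors {1, 2, 3, 4, 5, 7, 8, 9}): φ is true.
  6 (successors {0, 1, 2, 3, 4, 6, 9}): φ is true.
  7 (successors {0, 2, 4, 5, 6, 9}): φ is true.
  8 (successors {1, 2, 6, 9}): φ is true.
  9 (successors {3, 4, 6, 8, 9}): φ is true.
Detail at 0 (witness):
  At 0: \Box \neg \neg r is false, so \neg \Box \neg \neg r is true.
    At 0: \Box \neg \neg r requires \neg \neg r at every successor {3, 4, 6, 7, 8}.
      \neg \neg r fails at 3, so \Box \neg \neg r is false at 0.

Yes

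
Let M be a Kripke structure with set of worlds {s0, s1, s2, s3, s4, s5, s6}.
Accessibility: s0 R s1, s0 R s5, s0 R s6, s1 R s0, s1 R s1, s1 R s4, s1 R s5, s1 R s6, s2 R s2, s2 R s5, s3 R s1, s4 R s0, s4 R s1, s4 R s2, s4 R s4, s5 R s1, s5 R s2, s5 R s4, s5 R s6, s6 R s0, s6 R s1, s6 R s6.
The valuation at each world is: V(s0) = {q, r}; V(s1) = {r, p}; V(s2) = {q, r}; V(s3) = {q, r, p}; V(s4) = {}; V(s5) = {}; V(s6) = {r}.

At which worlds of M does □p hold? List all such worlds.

s3

Let φ = □p. Evaluate φ at each world:
  s0 (successors {s1, s5, s6}): φ is false.
  s1 (successors {s0, s1, s4, s5, s6}): φ is false.
  s2 (successors {s2, s5}): φ is false.
  s3 (successors {s1}): φ is true.
  s4 (successors {s0, s1, s2, s4}): φ is false.
  s5 (successors {s1, s2, s4, s6}): φ is false.
  s6 (successors {s0, s1, s6}): φ is false.
For instance, at s0:
  At s0: □p requires p at every successor {s1, s5, s6}.
    p fails at s5, so □p is false at s0.
Satisfying worlds: {s3}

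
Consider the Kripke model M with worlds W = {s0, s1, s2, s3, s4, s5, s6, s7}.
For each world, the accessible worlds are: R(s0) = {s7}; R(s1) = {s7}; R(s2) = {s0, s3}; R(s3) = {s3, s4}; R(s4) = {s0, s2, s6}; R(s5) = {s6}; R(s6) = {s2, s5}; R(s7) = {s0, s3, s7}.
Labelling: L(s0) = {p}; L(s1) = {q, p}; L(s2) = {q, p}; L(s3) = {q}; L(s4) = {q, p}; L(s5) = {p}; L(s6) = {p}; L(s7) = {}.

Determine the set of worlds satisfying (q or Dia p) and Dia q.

s2, s3, s4, s6, s7

Let φ = (q or Dia p) and Dia q. Evaluate φ at each world:
  s0 (successors {s7}): φ is false.
  s1 (successors {s7}): φ is false.
  s2 (successors {s0, s3}): φ is true.
  s3 (successors {s3, s4}): φ is true.
  s4 (successors {s0, s2, s6}): φ is true.
  s5 (successors {s6}): φ is false.
  s6 (successors {s2, s5}): φ is true.
  s7 (successors {s0, s3, s7}): φ is true.
For instance, at s2:
  At s2: q or Dia p is true, Dia q is true, so (q or Dia p) and Dia q is true.
    At s2: q is true, Dia p is true, so q or Dia p is true.
      At s2: Dia p requires p at some successor in {s0, s3}.
        p holds at s0, so Dia p is true at s2.
    At s2: Dia q requires q at some successor in {s0, s3}.
      q holds at s3, so Dia q is true at s2.
Satisfying worlds: {s2, s3, s4, s6, s7}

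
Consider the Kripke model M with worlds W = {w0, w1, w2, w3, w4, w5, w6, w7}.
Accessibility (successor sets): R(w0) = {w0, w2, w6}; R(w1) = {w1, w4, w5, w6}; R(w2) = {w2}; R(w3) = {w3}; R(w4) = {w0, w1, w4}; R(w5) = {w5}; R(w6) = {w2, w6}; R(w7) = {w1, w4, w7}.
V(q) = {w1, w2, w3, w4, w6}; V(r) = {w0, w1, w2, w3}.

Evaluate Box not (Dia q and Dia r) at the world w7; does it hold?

No

At w7: Box not (Dia q and Dia r) requires not (Dia q and Dia r) at every successor {w1, w4, w7}.
  not (Dia q and Dia r) fails at w1, so Box not (Dia q and Dia r) is false at w7.
    At w1: Dia q and Dia r is true, so not (Dia q and Dia r) is false.
      At w1: Dia q is true, Dia r is true, so Dia q and Dia r is true.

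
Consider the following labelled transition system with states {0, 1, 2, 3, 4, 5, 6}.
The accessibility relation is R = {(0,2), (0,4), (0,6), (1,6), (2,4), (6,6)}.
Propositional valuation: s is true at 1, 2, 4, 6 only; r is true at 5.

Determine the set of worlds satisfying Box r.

3, 4, 5

Let φ = Box r. Evaluate φ at each world:
  0 (successors {2, 4, 6}): φ is false.
  1 (successors {6}): φ is false.
  2 (successors {4}): φ is false.
  3 (successors ∅): φ is true.
  4 (successors ∅): φ is true.
  5 (successors ∅): φ is true.
  6 (successors {6}): φ is false.
For instance, at 2:
  At 2: Box r requires r at every successor {4}.
    r fails at 4, so Box r is false at 2.
Satisfying worlds: {3, 4, 5}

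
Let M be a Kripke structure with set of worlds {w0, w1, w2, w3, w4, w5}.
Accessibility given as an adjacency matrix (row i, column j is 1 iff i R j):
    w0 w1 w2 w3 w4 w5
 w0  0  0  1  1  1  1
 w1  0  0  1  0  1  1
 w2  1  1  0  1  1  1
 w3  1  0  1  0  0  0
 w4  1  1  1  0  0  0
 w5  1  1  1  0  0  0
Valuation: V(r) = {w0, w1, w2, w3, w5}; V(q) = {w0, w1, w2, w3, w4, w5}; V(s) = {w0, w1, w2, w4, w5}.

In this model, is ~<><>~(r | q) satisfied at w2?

At w2: <><>~(r | q) is false, so ~<><>~(r | q) is true.
  At w2: <><>~(r | q) requires <>~(r | q) at some successor in {w0, w1, w3, w4, w5}.
    At w0: <>~(r | q) is false.
    At w1: <>~(r | q) is false.
    At w3: <>~(r | q) is false.
    At w4: <>~(r | q) is false.
    At w5: <>~(r | q) is false.
  So <><>~(r | q) is false at w2.

Yes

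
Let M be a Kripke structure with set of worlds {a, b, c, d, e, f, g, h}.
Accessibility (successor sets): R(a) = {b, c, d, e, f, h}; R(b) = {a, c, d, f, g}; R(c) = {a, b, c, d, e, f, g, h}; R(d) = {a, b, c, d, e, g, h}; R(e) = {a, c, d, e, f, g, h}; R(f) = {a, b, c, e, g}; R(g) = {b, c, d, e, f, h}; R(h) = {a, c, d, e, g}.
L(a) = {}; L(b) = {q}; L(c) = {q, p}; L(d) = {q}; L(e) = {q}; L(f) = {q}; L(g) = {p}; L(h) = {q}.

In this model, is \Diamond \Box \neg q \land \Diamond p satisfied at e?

At e: \Diamond \Box \neg q is false, \Diamond p is true, so \Diamond \Box \neg q \land \Diamond p is false.
  At e: \Diamond \Box \neg q requires \Box \neg q at some successor in {a, c, d, e, f, g, h}.
    At a: \Box \neg q is false.
    At c: \Box \neg q is false.
    At d: \Box \neg q is false.
    At e: \Box \neg q is false.
    At f: \Box \neg q is false.
    At g: \Box \neg q is false.
    At h: \Box \neg q is false.
  So \Diamond \Box \neg q is false at e.
  At e: \Diamond p requires p at some successor in {a, c, d, e, f, g, h}.
    p holds at c, so \Diamond p is true at e.

No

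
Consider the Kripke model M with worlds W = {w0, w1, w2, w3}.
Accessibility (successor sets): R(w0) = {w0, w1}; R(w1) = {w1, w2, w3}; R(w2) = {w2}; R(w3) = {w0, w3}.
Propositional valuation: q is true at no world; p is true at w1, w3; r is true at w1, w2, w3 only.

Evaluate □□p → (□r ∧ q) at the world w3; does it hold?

Yes

At w3: □□p is false, □r ∧ q is false, so □□p → (□r ∧ q) is true.
  At w3: □□p requires □p at every successor {w0, w3}.
    □p fails at w0, so □□p is false at w3.
      At w0: □p requires p at every successor {w0, w1}.
        p fails at w0, so □p is false at w0.
  At w3: □r is false, q is false, so □r ∧ q is false.
    At w3: □r requires r at every successor {w0, w3}.
      r fails at w0, so □r is false at w3.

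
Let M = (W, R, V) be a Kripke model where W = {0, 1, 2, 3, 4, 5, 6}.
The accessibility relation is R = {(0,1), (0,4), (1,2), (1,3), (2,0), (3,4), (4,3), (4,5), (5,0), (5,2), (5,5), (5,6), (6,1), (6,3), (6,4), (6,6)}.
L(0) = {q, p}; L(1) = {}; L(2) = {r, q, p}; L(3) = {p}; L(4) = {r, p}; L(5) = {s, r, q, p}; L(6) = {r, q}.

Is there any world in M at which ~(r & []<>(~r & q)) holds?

Yes

Let φ = ~(r & []<>(~r & q)). Evaluate φ at each world:
  0 (successors {1, 4}): φ is true.
  1 (successors {2, 3}): φ is true.
  2 (successors {0}): φ is true.
  3 (successors {4}): φ is true.
  4 (successors {3, 5}): φ is true.
  5 (successors {0, 2, 5, 6}): φ is true.
  6 (successors {1, 3, 4, 6}): φ is true.
Detail at 0 (witness):
  At 0: r & []<>(~r & q) is false, so ~(r & []<>(~r & q)) is true.
    At 0: r is false, []<>(~r & q) is false, so r & []<>(~r & q) is false.
      At 0: []<>(~r & q) requires <>(~r & q) at every successor {1, 4}.
        <>(~r & q) fails at 1, so []<>(~r & q) is false at 0.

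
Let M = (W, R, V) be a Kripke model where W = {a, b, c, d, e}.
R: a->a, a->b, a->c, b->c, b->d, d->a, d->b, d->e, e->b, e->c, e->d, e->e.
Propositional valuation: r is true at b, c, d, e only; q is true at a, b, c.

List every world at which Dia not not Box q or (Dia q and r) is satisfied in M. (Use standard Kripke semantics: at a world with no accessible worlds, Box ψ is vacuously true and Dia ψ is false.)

Let φ = Dia not not Box q or (Dia q and r). Evaluate φ at each world:
  a (successors {a, b, c}): φ is true.
  b (successors {c, d}): φ is true.
  c (successors ∅): φ is false.
  d (successors {a, b, e}): φ is true.
  e (successors {b, c, d, e}): φ is true.
For instance, at e:
  At e: Dia not not Box q is true, Dia q and r is true, so Dia not not Box q or (Dia q and r) is true.
    At e: Dia not not Box q requires not not Box q at some successor in {b, c, d, e}.
      not not Box q holds at c, so Dia not not Box q is true at e.
    At e: Dia q is true, r is true, so Dia q and r is true.
      At e: Dia q requires q at some successor in {b, c, d, e}.
        q holds at b, so Dia q is true at e.
Satisfying worlds: {a, b, d, e}

a, b, d, e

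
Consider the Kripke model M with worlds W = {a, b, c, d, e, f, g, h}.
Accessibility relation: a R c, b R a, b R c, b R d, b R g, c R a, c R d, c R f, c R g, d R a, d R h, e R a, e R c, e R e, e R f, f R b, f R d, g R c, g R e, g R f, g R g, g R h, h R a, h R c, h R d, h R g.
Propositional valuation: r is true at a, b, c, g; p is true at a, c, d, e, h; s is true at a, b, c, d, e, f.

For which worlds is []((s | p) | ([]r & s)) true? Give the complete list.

Recall that []ψ holds at a world iff ψ holds at every accessible world, and <>ψ holds iff ψ holds at some accessible world.
Let φ = []((s | p) | ([]r & s)). Evaluate φ at each world:
  a (successors {c}): φ is true.
  b (successors {a, c, d, g}): φ is false.
  c (successors {a, d, f, g}): φ is false.
  d (successors {a, h}): φ is true.
  e (successors {a, c, e, f}): φ is true.
  f (successors {b, d}): φ is true.
  g (successors {c, e, f, g, h}): φ is false.
  h (successors {a, c, d, g}): φ is false.
For instance, at h:
  At h: []((s | p) | ([]r & s)) requires (s | p) | ([]r & s) at every successor {a, c, d, g}.
    (s | p) | ([]r & s) fails at g, so []((s | p) | ([]r & s)) is false at h.
      At g: s | p is false, []r & s is false, so (s | p) | ([]r & s) is false.
Satisfying worlds: {a, d, e, f}

a, d, e, f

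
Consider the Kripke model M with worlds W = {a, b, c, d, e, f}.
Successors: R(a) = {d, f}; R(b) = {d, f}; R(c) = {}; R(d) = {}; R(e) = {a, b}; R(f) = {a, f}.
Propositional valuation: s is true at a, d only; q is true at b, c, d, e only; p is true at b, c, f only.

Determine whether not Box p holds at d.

Recall that Box ψ holds at a world iff ψ holds at every accessible world, and Dia ψ holds iff ψ holds at some accessible world.
At d: Box p is true, so not Box p is false.
  At d: no accessible worlds, so Box p holds vacuously.

No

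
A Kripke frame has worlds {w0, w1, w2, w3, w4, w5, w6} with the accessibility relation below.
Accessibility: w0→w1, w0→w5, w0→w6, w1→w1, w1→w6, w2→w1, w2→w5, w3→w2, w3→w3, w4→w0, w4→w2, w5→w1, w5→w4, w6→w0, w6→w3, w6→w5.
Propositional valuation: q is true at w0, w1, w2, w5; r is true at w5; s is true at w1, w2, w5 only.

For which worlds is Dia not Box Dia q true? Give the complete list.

Let φ = Dia not Box Dia q. Evaluate φ at each world:
  w0 (successors {w1, w5, w6}): φ is false.
  w1 (successors {w1, w6}): φ is false.
  w2 (successors {w1, w5}): φ is false.
  w3 (successors {w2, w3}): φ is false.
  w4 (successors {w0, w2}): φ is false.
  w5 (successors {w1, w4}): φ is false.
  w6 (successors {w0, w3, w5}): φ is false.
For instance, at w5:
  At w5: Dia not Box Dia q requires not Box Dia q at some successor in {w1, w4}.
    At w1: not Box Dia q is false.
    At w4: not Box Dia q is false.
  So Dia not Box Dia q is false at w5.
Satisfying worlds: none.

none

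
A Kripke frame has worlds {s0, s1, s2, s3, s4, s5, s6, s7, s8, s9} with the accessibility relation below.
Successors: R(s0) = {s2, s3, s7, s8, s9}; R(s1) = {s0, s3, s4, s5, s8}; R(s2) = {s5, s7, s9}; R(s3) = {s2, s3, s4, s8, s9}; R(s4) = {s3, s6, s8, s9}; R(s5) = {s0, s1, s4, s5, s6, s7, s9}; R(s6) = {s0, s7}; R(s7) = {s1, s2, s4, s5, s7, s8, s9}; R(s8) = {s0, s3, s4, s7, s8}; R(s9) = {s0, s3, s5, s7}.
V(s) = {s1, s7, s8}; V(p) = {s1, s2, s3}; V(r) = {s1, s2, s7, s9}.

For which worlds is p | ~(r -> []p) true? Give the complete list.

s1, s2, s3, s7, s9

Let φ = p | ~(r -> []p). Evaluate φ at each world:
  s0 (successors {s2, s3, s7, s8, s9}): φ is false.
  s1 (successors {s0, s3, s4, s5, s8}): φ is true.
  s2 (successors {s5, s7, s9}): φ is true.
  s3 (successors {s2, s3, s4, s8, s9}): φ is true.
  s4 (successors {s3, s6, s8, s9}): φ is false.
  s5 (successors {s0, s1, s4, s5, s6, s7, s9}): φ is false.
  s6 (successors {s0, s7}): φ is false.
  s7 (successors {s1, s2, s4, s5, s7, s8, s9}): φ is true.
  s8 (successors {s0, s3, s4, s7, s8}): φ is false.
  s9 (successors {s0, s3, s5, s7}): φ is true.
For instance, at s7:
  At s7: p is false, ~(r -> []p) is true, so p | ~(r -> []p) is true.
    At s7: r -> []p is false, so ~(r -> []p) is true.
      At s7: r is true, []p is false, so r -> []p is false.
Satisfying worlds: {s1, s2, s3, s7, s9}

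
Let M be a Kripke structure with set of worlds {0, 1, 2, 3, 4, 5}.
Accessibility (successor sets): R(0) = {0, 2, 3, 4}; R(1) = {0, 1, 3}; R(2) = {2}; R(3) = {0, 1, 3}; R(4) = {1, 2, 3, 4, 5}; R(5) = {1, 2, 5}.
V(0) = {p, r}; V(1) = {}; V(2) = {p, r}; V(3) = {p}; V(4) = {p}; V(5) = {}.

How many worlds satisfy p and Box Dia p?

4

Let φ = p and Box Dia p. Evaluate φ at each world:
  0 (successors {0, 2, 3, 4}): φ is true.
  1 (successors {0, 1, 3}): φ is false.
  2 (successors {2}): φ is true.
  3 (successors {0, 1, 3}): φ is true.
  4 (successors {1, 2, 3, 4, 5}): φ is true.
  5 (successors {1, 2, 5}): φ is false.
For instance, at 5:
  At 5: p is false, Box Dia p is true, so p and Box Dia p is false.
    At 5: Box Dia p requires Dia p at every successor {1, 2, 5}.
      At 1: Dia p is true.
      At 2: Dia p is true.
      At 5: Dia p is true.
    So Box Dia p is true at 5.
Satisfying worlds: {0, 2, 3, 4}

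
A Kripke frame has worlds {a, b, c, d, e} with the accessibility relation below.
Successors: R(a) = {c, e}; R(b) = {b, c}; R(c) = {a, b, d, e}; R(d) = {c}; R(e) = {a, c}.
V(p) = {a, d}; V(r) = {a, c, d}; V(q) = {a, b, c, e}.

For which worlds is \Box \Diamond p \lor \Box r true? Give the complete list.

a, d, e

Recall that \Box ψ holds at a world iff ψ holds at every accessible world, and \Diamond ψ holds iff ψ holds at some accessible world.
Let φ = \Box \Diamond p \lor \Box r. Evaluate φ at each world:
  a (successors {c, e}): φ is true.
  b (successors {b, c}): φ is false.
  c (successors {a, b, d, e}): φ is false.
  d (successors {c}): φ is true.
  e (successors {a, c}): φ is true.
For instance, at e:
  At e: \Box \Diamond p is false, \Box r is true, so \Box \Diamond p \lor \Box r is true.
    At e: \Box \Diamond p requires \Diamond p at every successor {a, c}.
      \Diamond p fails at a, so \Box \Diamond p is false at e.
    At e: \Box r requires r at every successor {a, c}.
      At a: r is true.
      At c: r is true.
    So \Box r is true at e.
Satisfying worlds: {a, d, e}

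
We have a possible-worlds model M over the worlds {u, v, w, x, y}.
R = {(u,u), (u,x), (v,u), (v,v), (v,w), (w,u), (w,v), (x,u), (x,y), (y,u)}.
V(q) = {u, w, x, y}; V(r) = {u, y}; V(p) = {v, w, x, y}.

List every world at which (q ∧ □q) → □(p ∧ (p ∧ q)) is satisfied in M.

Recall that □ψ holds at a world iff ψ holds at every accessible world, and ◇ψ holds iff ψ holds at some accessible world.
Let φ = (q ∧ □q) → □(p ∧ (p ∧ q)). Evaluate φ at each world:
  u (successors {u, x}): φ is false.
  v (successors {u, v, w}): φ is true.
  w (successors {u, v}): φ is true.
  x (successors {u, y}): φ is false.
  y (successors {u}): φ is false.
For instance, at v:
  At v: q ∧ □q is false, □(p ∧ (p ∧ q)) is false, so (q ∧ □q) → □(p ∧ (p ∧ q)) is true.
    At v: q is false, □q is false, so q ∧ □q is false.
      At v: □q requires q at every successor {u, v, w}.
        q fails at v, so □q is false at v.
    At v: □(p ∧ (p ∧ q)) requires p ∧ (p ∧ q) at every successor {u, v, w}.
      p ∧ (p ∧ q) fails at u, so □(p ∧ (p ∧ q)) is false at v.
Satisfying worlds: {v, w}

v, w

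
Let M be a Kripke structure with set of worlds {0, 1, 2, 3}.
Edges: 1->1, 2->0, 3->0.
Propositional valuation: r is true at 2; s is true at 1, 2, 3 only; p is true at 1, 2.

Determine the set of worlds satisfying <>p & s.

Let φ = <>p & s. Evaluate φ at each world:
  0 (successors ∅): φ is false.
  1 (successors {1}): φ is true.
  2 (successors {0}): φ is false.
  3 (successors {0}): φ is false.
For instance, at 2:
  At 2: <>p is false, s is true, so <>p & s is false.
    At 2: <>p requires p at some successor in {0}.
      At 0: p is false.
    So <>p is false at 2.
Satisfying worlds: {1}

1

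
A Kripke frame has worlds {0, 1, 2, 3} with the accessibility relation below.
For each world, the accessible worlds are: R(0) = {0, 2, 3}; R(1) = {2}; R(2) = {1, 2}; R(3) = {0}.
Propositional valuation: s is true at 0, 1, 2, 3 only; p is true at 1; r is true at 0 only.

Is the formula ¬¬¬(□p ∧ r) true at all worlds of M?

Let φ = ¬¬¬(□p ∧ r). Evaluate φ at each world:
  0 (successors {0, 2, 3}): φ is true.
  1 (successors {2}): φ is true.
  2 (successors {1, 2}): φ is true.
  3 (successors {0}): φ is true.
For instance, at 2:
  At 2: ¬¬(□p ∧ r) is false, so ¬¬¬(□p ∧ r) is true.
    At 2: ¬(□p ∧ r) is true, so ¬¬(□p ∧ r) is false.
      At 2: □p ∧ r is false, so ¬(□p ∧ r) is true.

Yes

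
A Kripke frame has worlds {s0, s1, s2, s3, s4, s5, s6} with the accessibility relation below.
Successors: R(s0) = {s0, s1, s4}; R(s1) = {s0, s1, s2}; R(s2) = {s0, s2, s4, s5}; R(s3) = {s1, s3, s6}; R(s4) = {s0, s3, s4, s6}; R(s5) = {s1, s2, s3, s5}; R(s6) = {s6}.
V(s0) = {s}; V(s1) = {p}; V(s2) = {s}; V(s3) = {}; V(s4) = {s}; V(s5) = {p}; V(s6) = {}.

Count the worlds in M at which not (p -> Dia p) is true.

0

Recall that Dia ψ holds at a world iff ψ holds at some accessible world.
Let φ = not (p -> Dia p). Evaluate φ at each world:
  s0 (successors {s0, s1, s4}): φ is false.
  s1 (successors {s0, s1, s2}): φ is false.
  s2 (successors {s0, s2, s4, s5}): φ is false.
  s3 (successors {s1, s3, s6}): φ is false.
  s4 (successors {s0, s3, s4, s6}): φ is false.
  s5 (successors {s1, s2, s3, s5}): φ is false.
  s6 (successors {s6}): φ is false.
For instance, at s1:
  At s1: p -> Dia p is true, so not (p -> Dia p) is false.
    At s1: p is true, Dia p is true, so p -> Dia p is true.
      At s1: Dia p requires p at some successor in {s0, s1, s2}.
        p holds at s1, so Dia p is true at s1.
Satisfying worlds: none.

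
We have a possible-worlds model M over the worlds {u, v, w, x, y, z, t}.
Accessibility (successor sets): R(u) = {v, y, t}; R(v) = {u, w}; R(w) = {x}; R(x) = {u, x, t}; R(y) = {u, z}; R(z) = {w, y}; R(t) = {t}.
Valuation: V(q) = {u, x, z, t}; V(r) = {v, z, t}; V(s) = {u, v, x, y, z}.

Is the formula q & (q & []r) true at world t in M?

Recall that []ψ holds at a world iff ψ holds at every accessible world, and <>ψ holds iff ψ holds at some accessible world.
At t: q is true, q & []r is true, so q & (q & []r) is true.
  At t: q is true, []r is true, so q & []r is true.
    At t: []r requires r at every successor {t}.
      At t: r is true.
    So []r is true at t.

Yes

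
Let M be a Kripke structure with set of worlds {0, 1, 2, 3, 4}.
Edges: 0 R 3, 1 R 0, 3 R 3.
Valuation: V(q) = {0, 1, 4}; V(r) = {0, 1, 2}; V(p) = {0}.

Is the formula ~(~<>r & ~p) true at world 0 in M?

At 0: ~<>r & ~p is false, so ~(~<>r & ~p) is true.
  At 0: ~<>r is true, ~p is false, so ~<>r & ~p is false.
    At 0: <>r is false, so ~<>r is true.
      At 0: <>r requires r at some successor in {3}.
        At 3: r is false.
      So <>r is false at 0.

Yes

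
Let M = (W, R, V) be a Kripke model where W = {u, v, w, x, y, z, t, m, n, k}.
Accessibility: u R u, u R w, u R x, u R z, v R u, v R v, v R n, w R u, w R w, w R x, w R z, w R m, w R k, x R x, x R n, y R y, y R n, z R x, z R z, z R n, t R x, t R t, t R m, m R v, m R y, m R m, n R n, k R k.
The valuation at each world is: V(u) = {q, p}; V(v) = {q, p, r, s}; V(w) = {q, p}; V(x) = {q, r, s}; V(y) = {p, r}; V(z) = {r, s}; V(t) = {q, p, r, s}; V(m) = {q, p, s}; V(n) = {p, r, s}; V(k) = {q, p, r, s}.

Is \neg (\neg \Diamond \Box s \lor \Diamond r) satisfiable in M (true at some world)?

Recall that \Box ψ holds at a world iff ψ holds at every accessible world, and \Diamond ψ holds iff ψ holds at some accessible world.
Let φ = \neg (\neg \Diamond \Box s \lor \Diamond r). Evaluate φ at each world:
  u (successors {u, w, x, z}): φ is false.
  v (successors {u, v, n}): φ is false.
  w (successors {u, w, x, z, m, k}): φ is false.
  x (successors {x, n}): φ is false.
  y (successors {y, n}): φ is false.
  z (successors {x, z, n}): φ is false.
  t (successors {x, t, m}): φ is false.
  m (successors {v, y, m}): φ is false.
  n (successors {n}): φ is false.
  k (successors {k}): φ is false.
For instance, at x:
  At x: \neg \Diamond \Box s \lor \Diamond r is true, so \neg (\neg \Diamond \Box s \lor \Diamond r) is false.
    At x: \neg \Diamond \Box s is false, \Diamond r is true, so \neg \Diamond \Box s \lor \Diamond r is true.
      At x: \Diamond \Box s is true, so \neg \Diamond \Box s is false.
      At x: \Diamond r requires r at some successor in {x, n}.
        r holds at x, so \Diamond r is true at x.

No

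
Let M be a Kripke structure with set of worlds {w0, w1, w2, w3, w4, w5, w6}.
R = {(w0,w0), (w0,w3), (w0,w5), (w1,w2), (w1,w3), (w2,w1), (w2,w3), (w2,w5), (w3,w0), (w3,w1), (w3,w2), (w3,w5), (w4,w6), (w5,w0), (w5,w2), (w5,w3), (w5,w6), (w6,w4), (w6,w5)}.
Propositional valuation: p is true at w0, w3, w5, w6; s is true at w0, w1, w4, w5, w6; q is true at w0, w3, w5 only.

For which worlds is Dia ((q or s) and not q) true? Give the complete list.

Recall that Dia ψ holds at a world iff ψ holds at some accessible world.
Let φ = Dia ((q or s) and not q). Evaluate φ at each world:
  w0 (successors {w0, w3, w5}): φ is false.
  w1 (successors {w2, w3}): φ is false.
  w2 (successors {w1, w3, w5}): φ is true.
  w3 (successors {w0, w1, w2, w5}): φ is true.
  w4 (successors {w6}): φ is true.
  w5 (successors {w0, w2, w3, w6}): φ is true.
  w6 (successors {w4, w5}): φ is true.
For instance, at w6:
  At w6: Dia ((q or s) and not q) requires (q or s) and not q at some successor in {w4, w5}.
    (q or s) and not q holds at w4, so Dia ((q or s) and not q) is true at w6.
Satisfying worlds: {w2, w3, w4, w5, w6}

w2, w3, w4, w5, w6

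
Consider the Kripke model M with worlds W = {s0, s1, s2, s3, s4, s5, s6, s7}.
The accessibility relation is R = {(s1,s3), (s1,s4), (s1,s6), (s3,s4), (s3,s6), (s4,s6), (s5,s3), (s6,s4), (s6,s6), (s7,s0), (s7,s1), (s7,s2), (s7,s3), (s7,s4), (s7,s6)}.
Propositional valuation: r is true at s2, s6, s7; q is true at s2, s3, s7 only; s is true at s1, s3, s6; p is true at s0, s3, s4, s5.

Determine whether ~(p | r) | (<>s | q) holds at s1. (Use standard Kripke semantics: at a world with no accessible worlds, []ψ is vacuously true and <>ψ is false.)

At s1: ~(p | r) is true, <>s | q is true, so ~(p | r) | (<>s | q) is true.
  At s1: <>s is true, q is false, so <>s | q is true.
    At s1: <>s requires s at some successor in {s3, s4, s6}.
      s holds at s3, so <>s is true at s1.

Yes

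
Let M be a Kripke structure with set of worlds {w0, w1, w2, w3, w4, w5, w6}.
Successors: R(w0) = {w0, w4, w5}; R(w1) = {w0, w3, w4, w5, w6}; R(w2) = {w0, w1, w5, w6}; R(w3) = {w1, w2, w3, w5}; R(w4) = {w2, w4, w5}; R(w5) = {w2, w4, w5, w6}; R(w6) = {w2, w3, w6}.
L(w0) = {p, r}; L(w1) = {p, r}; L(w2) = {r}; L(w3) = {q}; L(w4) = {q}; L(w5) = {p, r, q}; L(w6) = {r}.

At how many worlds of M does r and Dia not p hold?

5

Let φ = r and Dia not p. Evaluate φ at each world:
  w0 (successors {w0, w4, w5}): φ is true.
  w1 (successors {w0, w3, w4, w5, w6}): φ is true.
  w2 (successors {w0, w1, w5, w6}): φ is true.
  w3 (successors {w1, w2, w3, w5}): φ is false.
  w4 (successors {w2, w4, w5}): φ is false.
  w5 (successors {w2, w4, w5, w6}): φ is true.
  w6 (successors {w2, w3, w6}): φ is true.
For instance, at w2:
  At w2: r is true, Dia not p is true, so r and Dia not p is true.
    At w2: Dia not p requires not p at some successor in {w0, w1, w5, w6}.
      not p holds at w6, so Dia not p is true at w2.
Satisfying worlds: {w0, w1, w2, w5, w6}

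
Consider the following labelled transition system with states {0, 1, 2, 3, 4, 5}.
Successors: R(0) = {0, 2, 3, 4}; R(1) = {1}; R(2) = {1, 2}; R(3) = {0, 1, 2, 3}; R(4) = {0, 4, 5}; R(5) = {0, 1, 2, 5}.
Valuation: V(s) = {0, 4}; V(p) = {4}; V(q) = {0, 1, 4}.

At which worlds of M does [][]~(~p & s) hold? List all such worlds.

Let φ = [][]~(~p & s). Evaluate φ at each world:
  0 (successors {0, 2, 3, 4}): φ is false.
  1 (successors {1}): φ is true.
  2 (successors {1, 2}): φ is true.
  3 (successors {0, 1, 2, 3}): φ is false.
  4 (successors {0, 4, 5}): φ is false.
  5 (successors {0, 1, 2, 5}): φ is false.
For instance, at 2:
  At 2: [][]~(~p & s) requires []~(~p & s) at every successor {1, 2}.
      At 1: []~(~p & s) requires ~(~p & s) at every successor {1}.
        At 1: ~(~p & s) is true.
      So []~(~p & s) is true at 1.
      At 2: []~(~p & s) requires ~(~p & s) at every successor {1, 2}.
        At 1: ~(~p & s) is true.
        At 2: ~(~p & s) is true.
      So []~(~p & s) is true at 2.
  So [][]~(~p & s) is true at 2.
Satisfying worlds: {1, 2}

1, 2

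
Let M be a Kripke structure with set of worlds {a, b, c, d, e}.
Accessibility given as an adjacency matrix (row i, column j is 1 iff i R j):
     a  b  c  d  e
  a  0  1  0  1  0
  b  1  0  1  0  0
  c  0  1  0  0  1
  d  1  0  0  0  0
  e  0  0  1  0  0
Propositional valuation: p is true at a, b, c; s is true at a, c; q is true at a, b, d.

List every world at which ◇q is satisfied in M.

Let φ = ◇q. Evaluate φ at each world:
  a (successors {b, d}): φ is true.
  b (successors {a, c}): φ is true.
  c (successors {b, e}): φ is true.
  d (successors {a}): φ is true.
  e (successors {c}): φ is false.
For instance, at a:
  At a: ◇q requires q at some successor in {b, d}.
    q holds at b, so ◇q is true at a.
Satisfying worlds: {a, b, c, d}

a, b, c, d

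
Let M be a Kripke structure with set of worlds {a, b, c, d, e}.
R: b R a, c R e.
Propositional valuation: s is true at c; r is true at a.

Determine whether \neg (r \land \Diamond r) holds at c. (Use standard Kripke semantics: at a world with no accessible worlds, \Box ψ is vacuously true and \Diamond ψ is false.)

Recall that \Diamond ψ holds at a world iff ψ holds at some accessible world.
At c: r \land \Diamond r is false, so \neg (r \land \Diamond r) is true.
  At c: r is false, \Diamond r is false, so r \land \Diamond r is false.
    At c: \Diamond r requires r at some successor in {e}.
      At e: r is false.
    So \Diamond r is false at c.

Yes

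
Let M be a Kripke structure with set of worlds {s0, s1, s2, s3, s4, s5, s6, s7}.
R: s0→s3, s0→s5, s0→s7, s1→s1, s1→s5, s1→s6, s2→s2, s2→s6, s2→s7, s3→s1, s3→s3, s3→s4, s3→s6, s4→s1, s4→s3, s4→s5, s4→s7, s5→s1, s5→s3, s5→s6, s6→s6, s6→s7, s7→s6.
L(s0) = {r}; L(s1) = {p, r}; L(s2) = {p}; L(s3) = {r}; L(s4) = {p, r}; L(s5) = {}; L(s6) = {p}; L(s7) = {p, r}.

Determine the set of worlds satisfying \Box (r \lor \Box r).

none

Let φ = \Box (r \lor \Box r). Evaluate φ at each world:
  s0 (successors {s3, s5, s7}): φ is false.
  s1 (successors {s1, s5, s6}): φ is false.
  s2 (successors {s2, s6, s7}): φ is false.
  s3 (successors {s1, s3, s4, s6}): φ is false.
  s4 (successors {s1, s3, s5, s7}): φ is false.
  s5 (successors {s1, s3, s6}): φ is false.
  s6 (successors {s6, s7}): φ is false.
  s7 (successors {s6}): φ is false.
For instance, at s4:
  At s4: \Box (r \lor \Box r) requires r \lor \Box r at every successor {s1, s3, s5, s7}.
    r \lor \Box r fails at s5, so \Box (r \lor \Box r) is false at s4.
      At s5: r is false, \Box r is false, so r \lor \Box r is false.
Satisfying worlds: none.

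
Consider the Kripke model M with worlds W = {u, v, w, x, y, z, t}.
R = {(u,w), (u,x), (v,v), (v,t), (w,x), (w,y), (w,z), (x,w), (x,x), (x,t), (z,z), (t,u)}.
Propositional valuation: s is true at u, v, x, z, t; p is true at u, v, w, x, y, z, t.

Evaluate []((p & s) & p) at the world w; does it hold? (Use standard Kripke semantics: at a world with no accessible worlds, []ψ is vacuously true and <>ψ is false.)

At w: []((p & s) & p) requires (p & s) & p at every successor {x, y, z}.
  (p & s) & p fails at y, so []((p & s) & p) is false at w.

No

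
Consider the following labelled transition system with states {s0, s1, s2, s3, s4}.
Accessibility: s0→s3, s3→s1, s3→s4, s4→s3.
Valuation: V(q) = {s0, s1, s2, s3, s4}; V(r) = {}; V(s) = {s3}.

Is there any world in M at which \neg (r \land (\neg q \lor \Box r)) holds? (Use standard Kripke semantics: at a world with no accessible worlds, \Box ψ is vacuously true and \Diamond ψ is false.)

Recall that \Box ψ holds at a world iff ψ holds at every accessible world, and \Diamond ψ holds iff ψ holds at some accessible world.
Let φ = \neg (r \land (\neg q \lor \Box r)). Evaluate φ at each world:
  s0 (successors {s3}): φ is true.
  s1 (successors ∅): φ is true.
  s2 (successors ∅): φ is true.
  s3 (successors {s1, s4}): φ is true.
  s4 (successors {s3}): φ is true.
Detail at s0 (witness):
  At s0: r \land (\neg q \lor \Box r) is false, so \neg (r \land (\neg q \lor \Box r)) is true.
    At s0: r is false, \neg q \lor \Box r is false, so r \land (\neg q \lor \Box r) is false.
      At s0: \neg q is false, \Box r is false, so \neg q \lor \Box r is false.

Yes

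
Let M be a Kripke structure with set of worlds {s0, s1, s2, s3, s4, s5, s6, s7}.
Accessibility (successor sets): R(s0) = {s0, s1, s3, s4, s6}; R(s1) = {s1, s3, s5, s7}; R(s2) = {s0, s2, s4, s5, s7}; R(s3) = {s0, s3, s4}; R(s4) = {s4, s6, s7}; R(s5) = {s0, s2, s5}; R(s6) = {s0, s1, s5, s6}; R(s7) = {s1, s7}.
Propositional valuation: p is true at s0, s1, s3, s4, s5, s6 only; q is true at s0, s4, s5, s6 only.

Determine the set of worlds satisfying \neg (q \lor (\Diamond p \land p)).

s2, s7

Let φ = \neg (q \lor (\Diamond p \land p)). Evaluate φ at each world:
  s0 (successors {s0, s1, s3, s4, s6}): φ is false.
  s1 (successors {s1, s3, s5, s7}): φ is false.
  s2 (successors {s0, s2, s4, s5, s7}): φ is true.
  s3 (successors {s0, s3, s4}): φ is false.
  s4 (successors {s4, s6, s7}): φ is false.
  s5 (successors {s0, s2, s5}): φ is false.
  s6 (successors {s0, s1, s5, s6}): φ is false.
  s7 (successors {s1, s7}): φ is true.
For instance, at s6:
  At s6: q \lor (\Diamond p \land p) is true, so \neg (q \lor (\Diamond p \land p)) is false.
    At s6: q is true, \Diamond p \land p is true, so q \lor (\Diamond p \land p) is true.
      At s6: \Diamond p is true, p is true, so \Diamond p \land p is true.
Satisfying worlds: {s2, s7}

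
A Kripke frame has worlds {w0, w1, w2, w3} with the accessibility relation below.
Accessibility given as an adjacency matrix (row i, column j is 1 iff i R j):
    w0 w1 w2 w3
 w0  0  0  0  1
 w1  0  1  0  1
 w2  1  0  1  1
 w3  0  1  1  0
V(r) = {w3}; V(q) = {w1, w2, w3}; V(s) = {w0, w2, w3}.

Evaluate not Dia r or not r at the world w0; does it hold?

At w0: not Dia r is false, not r is true, so not Dia r or not r is true.
  At w0: Dia r is true, so not Dia r is false.
    At w0: Dia r requires r at some successor in {w3}.
      r holds at w3, so Dia r is true at w0.

Yes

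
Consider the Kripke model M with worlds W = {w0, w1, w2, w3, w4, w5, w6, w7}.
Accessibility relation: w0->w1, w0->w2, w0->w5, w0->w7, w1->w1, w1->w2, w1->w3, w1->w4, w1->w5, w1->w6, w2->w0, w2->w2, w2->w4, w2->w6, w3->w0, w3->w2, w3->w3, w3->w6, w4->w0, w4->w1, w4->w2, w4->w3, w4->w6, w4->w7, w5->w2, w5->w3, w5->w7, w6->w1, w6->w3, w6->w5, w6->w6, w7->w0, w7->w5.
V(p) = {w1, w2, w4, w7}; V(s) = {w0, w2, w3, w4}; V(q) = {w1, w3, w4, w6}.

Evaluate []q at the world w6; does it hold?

No

At w6: []q requires q at every successor {w1, w3, w5, w6}.
  q fails at w5, so []q is false at w6.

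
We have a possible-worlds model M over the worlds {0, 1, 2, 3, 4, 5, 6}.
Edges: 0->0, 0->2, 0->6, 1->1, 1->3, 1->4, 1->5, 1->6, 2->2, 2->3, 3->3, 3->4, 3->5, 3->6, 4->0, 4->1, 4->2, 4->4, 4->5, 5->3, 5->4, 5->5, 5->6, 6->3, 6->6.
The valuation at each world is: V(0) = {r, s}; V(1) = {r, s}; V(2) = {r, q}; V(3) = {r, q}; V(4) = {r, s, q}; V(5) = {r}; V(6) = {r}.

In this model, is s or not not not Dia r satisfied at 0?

Yes

At 0: s is true, not not not Dia r is false, so s or not not not Dia r is true.
  At 0: not not Dia r is true, so not not not Dia r is false.
    At 0: not Dia r is false, so not not Dia r is true.
      At 0: Dia r is true, so not Dia r is false.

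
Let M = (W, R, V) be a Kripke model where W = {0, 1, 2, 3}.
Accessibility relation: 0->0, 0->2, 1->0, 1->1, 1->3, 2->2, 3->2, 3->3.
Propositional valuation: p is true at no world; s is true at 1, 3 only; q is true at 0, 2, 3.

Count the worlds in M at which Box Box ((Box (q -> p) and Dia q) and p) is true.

Recall that Box ψ holds at a world iff ψ holds at every accessible world, and Dia ψ holds iff ψ holds at some accessible world.
Let φ = Box Box ((Box (q -> p) and Dia q) and p). Evaluate φ at each world:
  0 (successors {0, 2}): φ is false.
  1 (successors {0, 1, 3}): φ is false.
  2 (successors {2}): φ is false.
  3 (successors {2, 3}): φ is false.
For instance, at 2:
  At 2: Box Box ((Box (q -> p) and Dia q) and p) requires Box ((Box (q -> p) and Dia q) and p) at every successor {2}.
    Box ((Box (q -> p) and Dia q) and p) fails at 2, so Box Box ((Box (q -> p) and Dia q) and p) is false at 2.
      At 2: Box ((Box (q -> p) and Dia q) and p) requires (Box (q -> p) and Dia q) and p at every successor {2}.
        (Box (q -> p) and Dia q) and p fails at 2, so Box ((Box (q -> p) and Dia q) and p) is false at 2.
Satisfying worlds: none.

0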